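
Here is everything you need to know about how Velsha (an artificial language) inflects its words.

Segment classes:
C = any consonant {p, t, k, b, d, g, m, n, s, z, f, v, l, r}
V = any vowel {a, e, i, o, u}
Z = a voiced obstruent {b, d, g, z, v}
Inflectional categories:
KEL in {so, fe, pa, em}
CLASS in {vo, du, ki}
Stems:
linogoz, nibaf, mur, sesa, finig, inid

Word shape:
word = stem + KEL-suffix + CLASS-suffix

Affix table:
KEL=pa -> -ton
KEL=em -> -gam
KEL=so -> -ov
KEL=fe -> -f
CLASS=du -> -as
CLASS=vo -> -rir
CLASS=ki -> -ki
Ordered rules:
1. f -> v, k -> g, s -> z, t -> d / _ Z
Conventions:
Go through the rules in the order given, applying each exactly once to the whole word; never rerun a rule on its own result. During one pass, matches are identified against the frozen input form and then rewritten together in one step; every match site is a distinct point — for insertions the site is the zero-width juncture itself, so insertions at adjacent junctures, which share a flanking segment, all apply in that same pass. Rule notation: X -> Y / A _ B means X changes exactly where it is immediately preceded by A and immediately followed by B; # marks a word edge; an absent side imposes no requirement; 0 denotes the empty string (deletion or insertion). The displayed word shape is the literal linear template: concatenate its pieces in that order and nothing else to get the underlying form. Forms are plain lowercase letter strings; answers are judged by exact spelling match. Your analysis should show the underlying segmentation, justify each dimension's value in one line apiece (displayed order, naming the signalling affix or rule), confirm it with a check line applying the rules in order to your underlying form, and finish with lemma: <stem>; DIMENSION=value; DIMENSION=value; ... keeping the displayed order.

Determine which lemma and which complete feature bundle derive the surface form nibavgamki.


underlying: nibaf-gam-ki
KEL=em - signalled by the affix -gam
CLASS=ki - signalled by the affix -ki
check: nibafgamki -> nibavgamki
lemma: nibaf; KEL=em; CLASS=ki


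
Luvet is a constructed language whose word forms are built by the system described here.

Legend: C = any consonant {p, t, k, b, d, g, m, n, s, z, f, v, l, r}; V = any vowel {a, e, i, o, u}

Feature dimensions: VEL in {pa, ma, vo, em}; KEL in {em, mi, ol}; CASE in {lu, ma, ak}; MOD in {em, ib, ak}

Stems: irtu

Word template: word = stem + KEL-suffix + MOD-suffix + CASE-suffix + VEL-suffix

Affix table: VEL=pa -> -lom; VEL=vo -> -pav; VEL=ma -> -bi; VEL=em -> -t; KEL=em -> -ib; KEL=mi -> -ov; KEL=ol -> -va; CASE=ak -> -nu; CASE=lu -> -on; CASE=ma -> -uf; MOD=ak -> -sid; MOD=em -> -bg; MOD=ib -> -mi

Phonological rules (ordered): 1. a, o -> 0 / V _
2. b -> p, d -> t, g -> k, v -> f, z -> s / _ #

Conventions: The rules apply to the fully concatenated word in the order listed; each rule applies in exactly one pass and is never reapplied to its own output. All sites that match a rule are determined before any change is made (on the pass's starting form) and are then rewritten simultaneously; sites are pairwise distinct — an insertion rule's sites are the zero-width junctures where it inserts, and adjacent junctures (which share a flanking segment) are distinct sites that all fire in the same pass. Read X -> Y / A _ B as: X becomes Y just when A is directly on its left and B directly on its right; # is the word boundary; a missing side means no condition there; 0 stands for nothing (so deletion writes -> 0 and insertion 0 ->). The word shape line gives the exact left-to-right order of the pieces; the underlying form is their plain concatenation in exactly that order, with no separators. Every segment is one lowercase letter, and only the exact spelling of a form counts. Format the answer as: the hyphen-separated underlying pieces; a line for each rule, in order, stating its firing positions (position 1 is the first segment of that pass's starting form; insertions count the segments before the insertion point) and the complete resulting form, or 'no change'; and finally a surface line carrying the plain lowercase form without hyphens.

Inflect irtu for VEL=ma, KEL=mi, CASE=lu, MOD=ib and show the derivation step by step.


underlying: irtu-ov-mi-on-bi
1. a, o -> 0 / V _: fires at position(s) 5, 9: irtuvminbi
2. b -> p, d -> t, g -> k, v -> f, z -> s / _ #: no change
surface: irtuvminbi


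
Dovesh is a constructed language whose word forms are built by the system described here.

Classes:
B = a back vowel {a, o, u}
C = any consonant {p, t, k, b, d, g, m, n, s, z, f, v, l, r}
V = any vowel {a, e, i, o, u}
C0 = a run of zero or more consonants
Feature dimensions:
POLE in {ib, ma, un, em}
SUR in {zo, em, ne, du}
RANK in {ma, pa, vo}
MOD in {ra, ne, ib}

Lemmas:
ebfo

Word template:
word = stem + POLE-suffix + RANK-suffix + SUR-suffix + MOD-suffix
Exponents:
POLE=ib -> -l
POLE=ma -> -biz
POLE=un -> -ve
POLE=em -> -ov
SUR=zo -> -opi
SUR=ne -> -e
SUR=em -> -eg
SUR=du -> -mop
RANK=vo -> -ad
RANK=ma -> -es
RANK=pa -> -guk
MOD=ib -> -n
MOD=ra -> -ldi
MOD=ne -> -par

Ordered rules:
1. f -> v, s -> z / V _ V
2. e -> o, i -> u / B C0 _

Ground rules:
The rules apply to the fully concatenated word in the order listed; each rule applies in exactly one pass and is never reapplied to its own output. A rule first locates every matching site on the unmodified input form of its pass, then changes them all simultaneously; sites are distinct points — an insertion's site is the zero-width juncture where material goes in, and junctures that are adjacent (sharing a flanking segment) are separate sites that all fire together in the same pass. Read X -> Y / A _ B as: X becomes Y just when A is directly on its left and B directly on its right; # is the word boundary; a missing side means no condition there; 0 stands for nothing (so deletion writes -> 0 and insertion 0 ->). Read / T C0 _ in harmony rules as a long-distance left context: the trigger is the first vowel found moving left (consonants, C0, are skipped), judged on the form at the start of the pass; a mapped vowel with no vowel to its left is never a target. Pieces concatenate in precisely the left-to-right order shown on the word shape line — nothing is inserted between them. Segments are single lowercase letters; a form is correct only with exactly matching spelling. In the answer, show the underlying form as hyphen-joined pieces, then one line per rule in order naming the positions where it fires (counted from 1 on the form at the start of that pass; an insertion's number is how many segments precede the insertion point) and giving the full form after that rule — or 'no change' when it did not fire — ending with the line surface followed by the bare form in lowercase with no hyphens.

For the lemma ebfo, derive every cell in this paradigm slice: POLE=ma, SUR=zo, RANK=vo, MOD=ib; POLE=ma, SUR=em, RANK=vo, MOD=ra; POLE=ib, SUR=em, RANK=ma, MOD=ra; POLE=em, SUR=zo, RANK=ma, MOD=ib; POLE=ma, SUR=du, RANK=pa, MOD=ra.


cell POLE=ma, SUR=zo, RANK=vo, MOD=ib:
underlying: ebfo-biz-ad-opi-n
1. f -> v, s -> z / V _ V: no change
2. e -> o, i -> u / B C0 _: fires at position(s) 6, 12: ebfobuzadopun
surface: ebfobuzadopun

cell POLE=ma, SUR=em, RANK=vo, MOD=ra:
underlying: ebfo-biz-ad-eg-ldi
1. f -> v, s -> z / V _ V: no change
2. e -> o, i -> u / B C0 _: fires at position(s) 6, 10: ebfobuzadogldi
surface: ebfobuzadogldi

cell POLE=ib, SUR=em, RANK=ma, MOD=ra:
underlying: ebfo-l-es-eg-ldi
1. f -> v, s -> z / V _ V: fires at position(s) 7: ebfolezegldi
2. e -> o, i -> u / B C0 _: fires at position(s) 6: ebfolozegldi
surface: ebfolozegldi

cell POLE=em, SUR=zo, RANK=ma, MOD=ib:
underlying: ebfo-ov-es-opi-n
1. f -> v, s -> z / V _ V: fires at position(s) 8: ebfoovezopin
2. e -> o, i -> u / B C0 _: fires at position(s) 7, 11: ebfoovozopun
surface: ebfoovozopun

cell POLE=ma, SUR=du, RANK=pa, MOD=ra:
underlying: ebfo-biz-guk-mop-ldi
1. f -> v, s -> z / V _ V: no change
2. e -> o, i -> u / B C0 _: fires at position(s) 6, 16: ebfobuzgukmopldu
surface: ebfobuzgukmopldu


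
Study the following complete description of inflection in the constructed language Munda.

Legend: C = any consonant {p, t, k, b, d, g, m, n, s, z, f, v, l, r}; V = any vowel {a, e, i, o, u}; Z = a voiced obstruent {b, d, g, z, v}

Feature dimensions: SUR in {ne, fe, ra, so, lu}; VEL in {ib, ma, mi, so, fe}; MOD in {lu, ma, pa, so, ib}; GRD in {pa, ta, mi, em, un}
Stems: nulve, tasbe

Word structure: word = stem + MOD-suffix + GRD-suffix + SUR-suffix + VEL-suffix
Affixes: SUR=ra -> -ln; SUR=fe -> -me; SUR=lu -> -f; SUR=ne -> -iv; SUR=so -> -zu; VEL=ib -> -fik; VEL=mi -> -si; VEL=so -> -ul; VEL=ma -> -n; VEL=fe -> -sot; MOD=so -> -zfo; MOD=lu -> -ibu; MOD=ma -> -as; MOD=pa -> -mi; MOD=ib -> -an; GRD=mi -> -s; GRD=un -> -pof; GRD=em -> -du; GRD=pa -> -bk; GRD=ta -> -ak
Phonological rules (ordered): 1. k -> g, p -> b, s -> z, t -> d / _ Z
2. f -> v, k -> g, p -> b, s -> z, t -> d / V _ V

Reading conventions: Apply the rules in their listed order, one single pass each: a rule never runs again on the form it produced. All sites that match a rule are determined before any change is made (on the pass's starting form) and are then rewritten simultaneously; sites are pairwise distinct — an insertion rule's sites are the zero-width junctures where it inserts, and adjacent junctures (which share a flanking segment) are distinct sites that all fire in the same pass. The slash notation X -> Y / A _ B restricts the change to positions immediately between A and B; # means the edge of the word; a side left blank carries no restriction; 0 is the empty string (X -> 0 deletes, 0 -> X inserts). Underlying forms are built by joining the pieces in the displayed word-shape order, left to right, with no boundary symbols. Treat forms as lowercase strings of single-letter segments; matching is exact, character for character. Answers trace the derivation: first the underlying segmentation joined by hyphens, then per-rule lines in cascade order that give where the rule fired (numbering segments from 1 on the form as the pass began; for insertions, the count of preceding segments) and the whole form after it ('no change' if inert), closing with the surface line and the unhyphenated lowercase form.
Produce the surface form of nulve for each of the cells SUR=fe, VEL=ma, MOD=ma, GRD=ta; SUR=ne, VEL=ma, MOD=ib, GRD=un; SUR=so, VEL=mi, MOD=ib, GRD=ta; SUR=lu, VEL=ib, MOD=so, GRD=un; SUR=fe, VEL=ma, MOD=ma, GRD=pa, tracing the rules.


cell SUR=fe, VEL=ma, MOD=ma, GRD=ta:
underlying: nulve-as-ak-me-n
1. k -> g, p -> b, s -> z, t -> d / _ Z: no change
2. f -> v, k -> g, p -> b, s -> z, t -> d / V _ V: fires at position(s) 7: nulveazakmen
surface: nulveazakmen

cell SUR=ne, VEL=ma, MOD=ib, GRD=un:
underlying: nulve-an-pof-iv-n
1. k -> g, p -> b, s -> z, t -> d / _ Z: no change
2. f -> v, k -> g, p -> b, s -> z, t -> d / V _ V: fires at position(s) 10: nulveanpovivn
surface: nulveanpovivn

cell SUR=so, VEL=mi, MOD=ib, GRD=ta:
underlying: nulve-an-ak-zu-si
1. k -> g, p -> b, s -> z, t -> d / _ Z: fires at position(s) 9: nulveanagzusi
2. f -> v, k -> g, p -> b, s -> z, t -> d / V _ V: fires at position(s) 12: nulveanagzuzi
surface: nulveanagzuzi

cell SUR=lu, VEL=ib, MOD=so, GRD=un:
underlying: nulve-zfo-pof-f-fik
1. k -> g, p -> b, s -> z, t -> d / _ Z: no change
2. f -> v, k -> g, p -> b, s -> z, t -> d / V _ V: fires at position(s) 9: nulvezfobofffik
surface: nulvezfobofffik

cell SUR=fe, VEL=ma, MOD=ma, GRD=pa:
underlying: nulve-as-bk-me-n
1. k -> g, p -> b, s -> z, t -> d / _ Z: fires at position(s) 7: nulveazbkmen
2. f -> v, k -> g, p -> b, s -> z, t -> d / V _ V: no change
surface: nulveazbkmen


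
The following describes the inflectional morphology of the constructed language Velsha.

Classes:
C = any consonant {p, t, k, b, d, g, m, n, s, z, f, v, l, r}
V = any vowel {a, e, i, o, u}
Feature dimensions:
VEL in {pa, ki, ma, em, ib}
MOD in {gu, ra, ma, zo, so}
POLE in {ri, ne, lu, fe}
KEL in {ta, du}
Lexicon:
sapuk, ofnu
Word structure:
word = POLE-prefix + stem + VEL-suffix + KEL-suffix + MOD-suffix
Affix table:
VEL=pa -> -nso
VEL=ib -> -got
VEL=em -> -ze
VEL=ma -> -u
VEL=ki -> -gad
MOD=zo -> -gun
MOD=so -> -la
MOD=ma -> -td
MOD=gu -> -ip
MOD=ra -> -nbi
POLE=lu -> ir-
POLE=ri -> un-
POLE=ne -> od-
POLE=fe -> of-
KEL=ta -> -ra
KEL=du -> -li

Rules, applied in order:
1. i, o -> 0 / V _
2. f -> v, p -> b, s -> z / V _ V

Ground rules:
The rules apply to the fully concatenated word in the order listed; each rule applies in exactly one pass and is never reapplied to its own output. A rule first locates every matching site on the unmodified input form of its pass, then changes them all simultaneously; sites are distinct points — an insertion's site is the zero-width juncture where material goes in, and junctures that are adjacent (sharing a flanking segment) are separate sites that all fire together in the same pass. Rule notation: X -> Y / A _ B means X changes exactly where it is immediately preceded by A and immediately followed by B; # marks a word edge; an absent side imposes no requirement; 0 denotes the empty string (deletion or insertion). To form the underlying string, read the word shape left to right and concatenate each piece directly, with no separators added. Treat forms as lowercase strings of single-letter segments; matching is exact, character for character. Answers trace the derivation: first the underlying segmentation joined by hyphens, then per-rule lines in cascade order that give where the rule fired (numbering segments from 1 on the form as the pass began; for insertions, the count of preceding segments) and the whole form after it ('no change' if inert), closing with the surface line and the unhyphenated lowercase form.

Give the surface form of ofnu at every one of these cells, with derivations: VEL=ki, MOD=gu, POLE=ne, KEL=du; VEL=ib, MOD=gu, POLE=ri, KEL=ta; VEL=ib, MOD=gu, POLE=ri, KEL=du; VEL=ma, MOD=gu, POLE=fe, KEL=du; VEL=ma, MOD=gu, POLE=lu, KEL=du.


cell VEL=ki, MOD=gu, POLE=ne, KEL=du:
underlying: od-ofnu-gad-li-ip
1. i, o -> 0 / V _: fires at position(s) 12: odofnugadlip
2. f -> v, p -> b, s -> z / V _ V: no change
surface: odofnugadlip

cell VEL=ib, MOD=gu, POLE=ri, KEL=ta:
underlying: un-ofnu-got-ra-ip
1. i, o -> 0 / V _: fires at position(s) 12: unofnugotrap
2. f -> v, p -> b, s -> z / V _ V: no change
surface: unofnugotrap

cell VEL=ib, MOD=gu, POLE=ri, KEL=du:
underlying: un-ofnu-got-li-ip
1. i, o -> 0 / V _: fires at position(s) 12: unofnugotlip
2. f -> v, p -> b, s -> z / V _ V: no change
surface: unofnugotlip

cell VEL=ma, MOD=gu, POLE=fe, KEL=du:
underlying: of-ofnu-u-li-ip
1. i, o -> 0 / V _: fires at position(s) 10: ofofnuulip
2. f -> v, p -> b, s -> z / V _ V: fires at position(s) 2: ovofnuulip
surface: ovofnuulip

cell VEL=ma, MOD=gu, POLE=lu, KEL=du:
underlying: ir-ofnu-u-li-ip
1. i, o -> 0 / V _: fires at position(s) 10: irofnuulip
2. f -> v, p -> b, s -> z / V _ V: no change
surface: irofnuulip


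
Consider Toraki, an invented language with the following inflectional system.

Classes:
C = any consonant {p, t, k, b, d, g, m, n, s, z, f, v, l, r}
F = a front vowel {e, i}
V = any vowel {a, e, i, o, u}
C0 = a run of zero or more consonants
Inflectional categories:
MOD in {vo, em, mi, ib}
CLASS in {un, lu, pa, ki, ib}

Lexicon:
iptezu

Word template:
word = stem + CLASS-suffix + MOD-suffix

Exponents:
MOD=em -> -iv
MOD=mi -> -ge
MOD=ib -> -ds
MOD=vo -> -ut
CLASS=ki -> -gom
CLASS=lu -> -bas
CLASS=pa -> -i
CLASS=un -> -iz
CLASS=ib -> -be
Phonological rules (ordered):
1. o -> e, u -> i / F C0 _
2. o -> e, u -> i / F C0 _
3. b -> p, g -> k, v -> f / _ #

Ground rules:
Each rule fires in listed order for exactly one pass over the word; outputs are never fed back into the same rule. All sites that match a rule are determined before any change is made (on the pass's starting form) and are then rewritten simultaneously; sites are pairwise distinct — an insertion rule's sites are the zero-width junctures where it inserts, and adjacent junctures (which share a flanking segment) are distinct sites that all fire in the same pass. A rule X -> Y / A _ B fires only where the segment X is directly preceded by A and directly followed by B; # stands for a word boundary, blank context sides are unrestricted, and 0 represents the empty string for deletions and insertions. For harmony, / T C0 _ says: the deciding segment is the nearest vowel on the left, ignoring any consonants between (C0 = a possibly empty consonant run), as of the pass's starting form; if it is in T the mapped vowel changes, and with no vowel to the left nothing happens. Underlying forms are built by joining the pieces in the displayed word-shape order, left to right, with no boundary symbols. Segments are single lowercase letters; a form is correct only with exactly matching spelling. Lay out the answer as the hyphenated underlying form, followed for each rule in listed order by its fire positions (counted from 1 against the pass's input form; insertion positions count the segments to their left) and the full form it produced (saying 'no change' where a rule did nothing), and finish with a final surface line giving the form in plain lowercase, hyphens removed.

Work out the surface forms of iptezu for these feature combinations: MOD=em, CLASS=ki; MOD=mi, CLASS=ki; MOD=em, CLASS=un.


cell MOD=em, CLASS=ki:
underlying: iptezu-gom-iv
1. o -> e, u -> i / F C0 _: fires at position(s) 6: iptezigomiv
2. o -> e, u -> i / F C0 _: fires at position(s) 8: iptezigemiv
3. b -> p, g -> k, v -> f / _ #: fires at position(s) 11: iptezigemif
surface: iptezigemif

cell MOD=mi, CLASS=ki:
underlying: iptezu-gom-ge
1. o -> e, u -> i / F C0 _: fires at position(s) 6: iptezigomge
2. o -> e, u -> i / F C0 _: fires at position(s) 8: iptezigemge
3. b -> p, g -> k, v -> f / _ #: no change
surface: iptezigemge

cell MOD=em, CLASS=un:
underlying: iptezu-iz-iv
1. o -> e, u -> i / F C0 _: fires at position(s) 6: ipteziiziv
2. o -> e, u -> i / F C0 _: no change
3. b -> p, g -> k, v -> f / _ #: fires at position(s) 10: ipteziizif
surface: ipteziizif


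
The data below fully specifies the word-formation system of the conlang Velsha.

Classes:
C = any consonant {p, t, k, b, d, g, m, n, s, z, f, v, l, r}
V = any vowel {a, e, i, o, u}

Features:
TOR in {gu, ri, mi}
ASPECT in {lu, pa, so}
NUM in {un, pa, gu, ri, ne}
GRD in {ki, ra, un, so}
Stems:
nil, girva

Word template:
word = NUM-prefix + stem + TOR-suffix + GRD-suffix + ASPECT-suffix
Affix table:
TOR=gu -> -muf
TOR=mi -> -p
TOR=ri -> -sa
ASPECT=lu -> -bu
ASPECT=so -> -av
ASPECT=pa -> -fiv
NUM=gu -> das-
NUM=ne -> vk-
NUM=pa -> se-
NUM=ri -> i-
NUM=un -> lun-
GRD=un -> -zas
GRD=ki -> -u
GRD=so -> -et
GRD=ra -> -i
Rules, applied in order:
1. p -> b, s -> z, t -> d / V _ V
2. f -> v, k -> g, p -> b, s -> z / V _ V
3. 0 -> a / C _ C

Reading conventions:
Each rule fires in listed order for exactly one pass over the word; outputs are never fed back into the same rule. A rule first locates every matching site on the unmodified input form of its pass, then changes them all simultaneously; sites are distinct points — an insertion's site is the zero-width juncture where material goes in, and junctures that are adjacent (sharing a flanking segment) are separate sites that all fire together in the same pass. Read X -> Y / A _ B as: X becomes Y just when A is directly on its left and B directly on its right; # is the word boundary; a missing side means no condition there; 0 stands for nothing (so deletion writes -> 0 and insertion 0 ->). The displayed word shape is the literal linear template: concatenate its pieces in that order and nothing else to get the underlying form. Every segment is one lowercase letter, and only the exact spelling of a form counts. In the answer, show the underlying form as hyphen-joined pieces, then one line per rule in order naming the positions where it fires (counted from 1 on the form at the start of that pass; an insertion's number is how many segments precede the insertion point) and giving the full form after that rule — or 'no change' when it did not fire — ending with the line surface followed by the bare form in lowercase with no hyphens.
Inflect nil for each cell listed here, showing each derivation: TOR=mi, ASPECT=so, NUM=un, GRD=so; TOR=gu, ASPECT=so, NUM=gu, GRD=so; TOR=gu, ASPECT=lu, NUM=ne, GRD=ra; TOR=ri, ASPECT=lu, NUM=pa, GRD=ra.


cell TOR=mi, ASPECT=so, NUM=un, GRD=so:
underlying: lun-nil-p-et-av
1. p -> b, s -> z, t -> d / V _ V: fires at position(s) 9: lunnilpedav
2. f -> v, k -> g, p -> b, s -> z / V _ V: no change
3. 0 -> a / C _ C: inserts after position(s) 3, 6: lunanilapedav
surface: lunanilapedav

cell TOR=gu, ASPECT=so, NUM=gu, GRD=so:
underlying: das-nil-muf-et-av
1. p -> b, s -> z, t -> d / V _ V: fires at position(s) 11: dasnilmufedav
2. f -> v, k -> g, p -> b, s -> z / V _ V: fires at position(s) 9: dasnilmuvedav
3. 0 -> a / C _ C: inserts after position(s) 3, 6: dasanilamuvedav
surface: dasanilamuvedav

cell TOR=gu, ASPECT=lu, NUM=ne, GRD=ra:
underlying: vk-nil-muf-i-bu
1. p -> b, s -> z, t -> d / V _ V: no change
2. f -> v, k -> g, p -> b, s -> z / V _ V: fires at position(s) 8: vknilmuvibu
3. 0 -> a / C _ C: inserts after position(s) 1, 2, 5: vakanilamuvibu
surface: vakanilamuvibu

cell TOR=ri, ASPECT=lu, NUM=pa, GRD=ra:
underlying: se-nil-sa-i-bu
1. p -> b, s -> z, t -> d / V _ V: no change
2. f -> v, k -> g, p -> b, s -> z / V _ V: no change
3. 0 -> a / C _ C: inserts after position(s) 5: senilasaibu
surface: senilasaibu


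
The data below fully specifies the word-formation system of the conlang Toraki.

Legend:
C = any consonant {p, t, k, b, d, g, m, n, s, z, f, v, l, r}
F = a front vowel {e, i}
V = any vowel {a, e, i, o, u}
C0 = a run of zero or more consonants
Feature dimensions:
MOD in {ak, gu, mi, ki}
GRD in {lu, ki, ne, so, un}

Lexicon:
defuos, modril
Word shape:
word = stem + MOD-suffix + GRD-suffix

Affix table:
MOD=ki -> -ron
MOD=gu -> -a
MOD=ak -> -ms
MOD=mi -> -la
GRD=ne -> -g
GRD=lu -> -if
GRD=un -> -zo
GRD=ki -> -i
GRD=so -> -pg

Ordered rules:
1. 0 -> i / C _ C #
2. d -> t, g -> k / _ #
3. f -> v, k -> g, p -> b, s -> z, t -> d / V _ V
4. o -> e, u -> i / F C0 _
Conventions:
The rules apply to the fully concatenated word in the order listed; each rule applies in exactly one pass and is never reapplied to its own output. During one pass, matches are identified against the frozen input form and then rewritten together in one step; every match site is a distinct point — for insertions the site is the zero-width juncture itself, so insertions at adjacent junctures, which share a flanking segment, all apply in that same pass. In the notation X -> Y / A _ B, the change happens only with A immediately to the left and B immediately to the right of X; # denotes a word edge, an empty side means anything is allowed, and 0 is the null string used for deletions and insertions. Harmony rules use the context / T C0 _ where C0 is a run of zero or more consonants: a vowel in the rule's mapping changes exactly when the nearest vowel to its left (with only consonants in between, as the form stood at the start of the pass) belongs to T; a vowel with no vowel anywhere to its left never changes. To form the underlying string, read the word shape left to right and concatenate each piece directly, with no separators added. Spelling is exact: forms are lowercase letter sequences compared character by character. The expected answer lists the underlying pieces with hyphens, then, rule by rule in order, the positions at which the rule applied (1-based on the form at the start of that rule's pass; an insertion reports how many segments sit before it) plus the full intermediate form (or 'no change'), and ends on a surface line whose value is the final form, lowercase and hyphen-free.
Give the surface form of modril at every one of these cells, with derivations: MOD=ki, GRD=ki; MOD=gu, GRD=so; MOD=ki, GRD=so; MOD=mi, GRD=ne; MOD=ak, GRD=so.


cell MOD=ki, GRD=ki:
underlying: modril-ron-i
1. 0 -> i / C _ C #: no change
2. d -> t, g -> k / _ #: no change
3. f -> v, k -> g, p -> b, s -> z, t -> d / V _ V: no change
4. o -> e, u -> i / F C0 _: fires at position(s) 8: modrilreni
surface: modrilreni

cell MOD=gu, GRD=so:
underlying: modril-a-pg
1. 0 -> i / C _ C #: inserts after position(s) 8: modrilapig
2. d -> t, g -> k / _ #: fires at position(s) 10: modrilapik
3. f -> v, k -> g, p -> b, s -> z, t -> d / V _ V: fires at position(s) 8: modrilabik
4. o -> e, u -> i / F C0 _: no change
surface: modrilabik

cell MOD=ki, GRD=so:
underlying: modril-ron-pg
1. 0 -> i / C _ C #: inserts after position(s) 10: modrilronpig
2. d -> t, g -> k / _ #: fires at position(s) 12: modrilronpik
3. f -> v, k -> g, p -> b, s -> z, t -> d / V _ V: no change
4. o -> e, u -> i / F C0 _: fires at position(s) 8: modrilrenpik
surface: modrilrenpik

cell MOD=mi, GRD=ne:
underlying: modril-la-g
1. 0 -> i / C _ C #: no change
2. d -> t, g -> k / _ #: fires at position(s) 9: modrillak
3. f -> v, k -> g, p -> b, s -> z, t -> d / V _ V: no change
4. o -> e, u -> i / F C0 _: no change
surface: modrillak

cell MOD=ak, GRD=so:
underlying: modril-ms-pg
1. 0 -> i / C _ C #: inserts after position(s) 9: modrilmspig
2. d -> t, g -> k / _ #: fires at position(s) 11: modrilmspik
3. f -> v, k -> g, p -> b, s -> z, t -> d / V _ V: no change
4. o -> e, u -> i / F C0 _: no change
surface: modrilmspik


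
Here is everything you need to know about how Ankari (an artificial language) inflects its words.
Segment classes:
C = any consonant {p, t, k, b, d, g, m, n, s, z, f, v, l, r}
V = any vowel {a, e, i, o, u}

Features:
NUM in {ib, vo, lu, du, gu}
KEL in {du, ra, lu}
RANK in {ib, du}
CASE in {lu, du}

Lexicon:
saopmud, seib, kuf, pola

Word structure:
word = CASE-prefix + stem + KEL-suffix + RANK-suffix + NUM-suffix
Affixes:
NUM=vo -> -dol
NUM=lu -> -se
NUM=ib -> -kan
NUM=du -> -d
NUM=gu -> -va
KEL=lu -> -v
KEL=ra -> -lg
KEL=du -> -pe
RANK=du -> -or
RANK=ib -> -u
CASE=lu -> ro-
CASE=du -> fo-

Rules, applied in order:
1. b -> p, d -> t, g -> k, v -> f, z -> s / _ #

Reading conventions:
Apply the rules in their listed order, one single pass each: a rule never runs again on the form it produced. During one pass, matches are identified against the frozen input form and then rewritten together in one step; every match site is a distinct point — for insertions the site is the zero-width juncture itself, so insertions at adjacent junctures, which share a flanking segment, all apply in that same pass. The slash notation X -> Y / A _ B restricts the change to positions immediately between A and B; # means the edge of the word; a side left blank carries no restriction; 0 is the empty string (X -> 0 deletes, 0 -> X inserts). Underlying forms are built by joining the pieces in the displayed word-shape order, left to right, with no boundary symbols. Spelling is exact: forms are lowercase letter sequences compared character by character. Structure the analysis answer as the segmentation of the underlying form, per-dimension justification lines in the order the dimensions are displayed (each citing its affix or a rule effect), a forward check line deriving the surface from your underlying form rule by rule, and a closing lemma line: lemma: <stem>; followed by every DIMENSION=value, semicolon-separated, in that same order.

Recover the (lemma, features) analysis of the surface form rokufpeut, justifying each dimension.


underlying: ro-kuf-pe-u-d
NUM=du - signalled by the affix -d
KEL=du - signalled by the affix -pe
RANK=ib - signalled by the affix -u
CASE=lu - signalled by the affix ro-
check: rokufpeud -> rokufpeut
lemma: kuf; NUM=du; KEL=du; RANK=ib; CASE=lu


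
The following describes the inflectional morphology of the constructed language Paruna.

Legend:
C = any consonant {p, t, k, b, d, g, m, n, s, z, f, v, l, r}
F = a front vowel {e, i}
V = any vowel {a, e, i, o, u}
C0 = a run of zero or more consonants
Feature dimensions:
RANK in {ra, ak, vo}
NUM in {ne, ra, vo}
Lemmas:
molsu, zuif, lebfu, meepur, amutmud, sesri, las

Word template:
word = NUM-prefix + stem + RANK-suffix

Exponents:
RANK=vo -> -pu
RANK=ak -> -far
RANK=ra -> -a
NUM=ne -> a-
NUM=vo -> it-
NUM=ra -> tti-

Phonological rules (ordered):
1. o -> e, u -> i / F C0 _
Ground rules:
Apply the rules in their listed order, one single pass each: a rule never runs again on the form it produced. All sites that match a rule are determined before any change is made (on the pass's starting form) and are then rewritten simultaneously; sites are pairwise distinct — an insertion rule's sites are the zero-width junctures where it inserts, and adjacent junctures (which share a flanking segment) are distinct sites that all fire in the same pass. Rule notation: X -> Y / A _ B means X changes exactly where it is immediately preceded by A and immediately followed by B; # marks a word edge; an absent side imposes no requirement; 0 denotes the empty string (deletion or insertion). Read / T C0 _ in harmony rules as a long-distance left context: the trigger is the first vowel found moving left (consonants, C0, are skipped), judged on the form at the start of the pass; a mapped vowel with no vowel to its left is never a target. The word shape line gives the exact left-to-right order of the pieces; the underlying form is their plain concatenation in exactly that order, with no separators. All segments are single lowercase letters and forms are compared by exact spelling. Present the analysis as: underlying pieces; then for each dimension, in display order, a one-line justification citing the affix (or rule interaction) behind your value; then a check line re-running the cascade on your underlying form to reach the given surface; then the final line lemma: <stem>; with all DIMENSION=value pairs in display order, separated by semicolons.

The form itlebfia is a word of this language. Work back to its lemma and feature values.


underlying: it-lebfu-a
RANK=ra - signalled by the affix -a
NUM=vo - signalled by the affix it-
check: itlebfua -> itlebfia
lemma: lebfu; RANK=ra; NUM=vo


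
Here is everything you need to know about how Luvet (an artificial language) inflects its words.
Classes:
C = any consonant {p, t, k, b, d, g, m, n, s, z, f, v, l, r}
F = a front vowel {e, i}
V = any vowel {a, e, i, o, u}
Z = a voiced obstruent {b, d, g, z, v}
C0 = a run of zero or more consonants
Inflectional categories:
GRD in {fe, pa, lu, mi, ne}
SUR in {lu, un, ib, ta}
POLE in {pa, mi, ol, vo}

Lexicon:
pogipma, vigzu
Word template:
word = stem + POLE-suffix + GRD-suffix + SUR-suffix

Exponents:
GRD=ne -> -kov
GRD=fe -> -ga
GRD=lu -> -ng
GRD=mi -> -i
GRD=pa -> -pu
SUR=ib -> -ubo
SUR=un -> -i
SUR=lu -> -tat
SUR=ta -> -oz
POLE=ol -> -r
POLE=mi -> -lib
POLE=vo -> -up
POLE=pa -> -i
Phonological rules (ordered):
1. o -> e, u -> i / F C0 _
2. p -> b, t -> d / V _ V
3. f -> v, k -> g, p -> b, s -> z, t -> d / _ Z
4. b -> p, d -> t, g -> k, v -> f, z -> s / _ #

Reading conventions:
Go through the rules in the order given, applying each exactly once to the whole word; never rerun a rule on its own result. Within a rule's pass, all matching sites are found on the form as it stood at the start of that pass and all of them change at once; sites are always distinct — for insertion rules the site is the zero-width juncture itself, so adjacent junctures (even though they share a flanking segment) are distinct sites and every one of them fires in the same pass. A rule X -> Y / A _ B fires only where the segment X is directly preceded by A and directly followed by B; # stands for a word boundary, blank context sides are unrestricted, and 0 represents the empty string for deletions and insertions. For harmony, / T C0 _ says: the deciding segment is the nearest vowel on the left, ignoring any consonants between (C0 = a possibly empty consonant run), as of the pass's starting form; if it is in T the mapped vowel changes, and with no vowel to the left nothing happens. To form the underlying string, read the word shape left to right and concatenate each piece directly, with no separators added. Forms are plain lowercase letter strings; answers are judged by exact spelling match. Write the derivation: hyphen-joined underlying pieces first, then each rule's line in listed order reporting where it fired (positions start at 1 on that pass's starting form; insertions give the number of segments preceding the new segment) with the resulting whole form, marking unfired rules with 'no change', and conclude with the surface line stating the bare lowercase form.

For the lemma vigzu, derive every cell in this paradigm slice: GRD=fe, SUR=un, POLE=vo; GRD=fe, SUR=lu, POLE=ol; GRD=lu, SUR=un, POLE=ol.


cell GRD=fe, SUR=un, POLE=vo:
underlying: vigzu-up-ga-i
1. o -> e, u -> i / F C0 _: fires at position(s) 5: vigziupgai
2. p -> b, t -> d / V _ V: no change
3. f -> v, k -> g, p -> b, s -> z, t -> d / _ Z: fires at position(s) 7: vigziubgai
4. b -> p, d -> t, g -> k, v -> f, z -> s / _ #: no change
surface: vigziubgai

cell GRD=fe, SUR=lu, POLE=ol:
underlying: vigzu-r-ga-tat
1. o -> e, u -> i / F C0 _: fires at position(s) 5: vigzirgatat
2. p -> b, t -> d / V _ V: fires at position(s) 9: vigzirgadat
3. f -> v, k -> g, p -> b, s -> z, t -> d / _ Z: no change
4. b -> p, d -> t, g -> k, v -> f, z -> s / _ #: no change
surface: vigzirgadat

cell GRD=lu, SUR=un, POLE=ol:
underlying: vigzu-r-ng-i
1. o -> e, u -> i / F C0 _: fires at position(s) 5: vigzirngi
2. p -> b, t -> d / V _ V: no change
3. f -> v, k -> g, p -> b, s -> z, t -> d / _ Z: no change
4. b -> p, d -> t, g -> k, v -> f, z -> s / _ #: no change
surface: vigzirngi


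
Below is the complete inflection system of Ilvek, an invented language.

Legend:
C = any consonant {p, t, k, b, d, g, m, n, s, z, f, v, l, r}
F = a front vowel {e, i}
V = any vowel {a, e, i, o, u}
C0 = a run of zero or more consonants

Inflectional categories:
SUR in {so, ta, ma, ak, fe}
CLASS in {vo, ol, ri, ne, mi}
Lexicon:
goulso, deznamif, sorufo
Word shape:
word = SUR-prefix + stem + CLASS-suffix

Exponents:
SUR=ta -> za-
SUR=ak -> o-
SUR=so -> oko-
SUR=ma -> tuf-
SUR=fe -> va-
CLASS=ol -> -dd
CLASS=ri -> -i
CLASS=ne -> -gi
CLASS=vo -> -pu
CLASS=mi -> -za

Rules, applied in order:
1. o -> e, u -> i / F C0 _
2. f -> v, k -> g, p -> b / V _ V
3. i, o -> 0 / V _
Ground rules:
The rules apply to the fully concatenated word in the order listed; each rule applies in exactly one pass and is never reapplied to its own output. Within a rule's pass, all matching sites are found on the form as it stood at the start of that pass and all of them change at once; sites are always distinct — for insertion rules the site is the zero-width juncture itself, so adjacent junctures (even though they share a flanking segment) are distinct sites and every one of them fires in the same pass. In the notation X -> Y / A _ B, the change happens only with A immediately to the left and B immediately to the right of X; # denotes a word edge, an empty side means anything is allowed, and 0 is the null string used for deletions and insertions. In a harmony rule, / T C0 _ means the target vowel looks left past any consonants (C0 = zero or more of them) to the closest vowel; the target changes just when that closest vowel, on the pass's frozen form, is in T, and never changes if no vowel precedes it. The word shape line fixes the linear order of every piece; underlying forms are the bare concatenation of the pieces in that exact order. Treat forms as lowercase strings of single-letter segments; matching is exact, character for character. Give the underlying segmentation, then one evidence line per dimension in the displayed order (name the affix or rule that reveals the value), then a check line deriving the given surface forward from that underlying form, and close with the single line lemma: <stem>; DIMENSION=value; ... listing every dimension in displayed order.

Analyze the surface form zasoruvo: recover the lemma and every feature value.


underlying: za-sorufo-i
SUR=ta - signalled by the affix za-
CLASS=ri - signalled by the affix -i
check: zasorufoi -> zasorufoi -> zasoruvoi -> zasoruvo
lemma: sorufo; SUR=ta; CLASS=ri


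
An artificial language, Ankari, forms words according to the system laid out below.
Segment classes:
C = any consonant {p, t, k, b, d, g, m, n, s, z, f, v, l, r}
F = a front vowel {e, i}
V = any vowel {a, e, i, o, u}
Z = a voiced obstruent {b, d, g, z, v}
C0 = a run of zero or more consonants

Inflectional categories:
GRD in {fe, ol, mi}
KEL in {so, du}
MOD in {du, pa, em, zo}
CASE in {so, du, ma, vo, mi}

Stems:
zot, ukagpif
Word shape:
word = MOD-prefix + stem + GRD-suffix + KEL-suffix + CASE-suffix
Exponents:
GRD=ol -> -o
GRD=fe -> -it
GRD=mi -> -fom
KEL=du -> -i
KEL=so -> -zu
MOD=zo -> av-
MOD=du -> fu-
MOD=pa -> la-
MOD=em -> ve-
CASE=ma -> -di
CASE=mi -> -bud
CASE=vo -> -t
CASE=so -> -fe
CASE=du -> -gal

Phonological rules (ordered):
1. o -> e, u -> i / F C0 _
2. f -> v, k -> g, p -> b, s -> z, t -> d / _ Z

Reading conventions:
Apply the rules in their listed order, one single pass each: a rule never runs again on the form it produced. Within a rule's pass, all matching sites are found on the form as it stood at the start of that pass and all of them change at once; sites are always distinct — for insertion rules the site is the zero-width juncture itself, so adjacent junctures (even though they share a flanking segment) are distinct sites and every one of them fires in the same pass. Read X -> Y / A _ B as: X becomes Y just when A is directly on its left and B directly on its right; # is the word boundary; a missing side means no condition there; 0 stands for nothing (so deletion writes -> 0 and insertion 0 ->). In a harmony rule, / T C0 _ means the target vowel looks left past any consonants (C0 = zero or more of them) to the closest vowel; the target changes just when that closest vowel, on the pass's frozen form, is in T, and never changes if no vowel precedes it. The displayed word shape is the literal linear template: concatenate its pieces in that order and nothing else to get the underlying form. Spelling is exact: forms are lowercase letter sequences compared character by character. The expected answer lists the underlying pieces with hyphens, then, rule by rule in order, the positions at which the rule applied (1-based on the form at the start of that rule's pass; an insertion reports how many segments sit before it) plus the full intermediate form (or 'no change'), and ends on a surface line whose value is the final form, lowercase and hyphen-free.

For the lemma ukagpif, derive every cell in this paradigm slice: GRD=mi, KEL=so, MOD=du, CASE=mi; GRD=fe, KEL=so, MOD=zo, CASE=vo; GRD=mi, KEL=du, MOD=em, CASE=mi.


cell GRD=mi, KEL=so, MOD=du, CASE=mi:
underlying: fu-ukagpif-fom-zu-bud
1. o -> e, u -> i / F C0 _: fires at position(s) 11: fuukagpiffemzubud
2. f -> v, k -> g, p -> b, s -> z, t -> d / _ Z: no change
surface: fuukagpiffemzubud

cell GRD=fe, KEL=so, MOD=zo, CASE=vo:
underlying: av-ukagpif-it-zu-t
1. o -> e, u -> i / F C0 _: fires at position(s) 13: avukagpifitzit
2. f -> v, k -> g, p -> b, s -> z, t -> d / _ Z: fires at position(s) 11: avukagpifidzit
surface: avukagpifidzit

cell GRD=mi, KEL=du, MOD=em, CASE=mi:
underlying: ve-ukagpif-fom-i-bud
1. o -> e, u -> i / F C0 _: fires at position(s) 3, 11, 15: veikagpiffemibid
2. f -> v, k -> g, p -> b, s -> z, t -> d / _ Z: no change
surface: veikagpiffemibid


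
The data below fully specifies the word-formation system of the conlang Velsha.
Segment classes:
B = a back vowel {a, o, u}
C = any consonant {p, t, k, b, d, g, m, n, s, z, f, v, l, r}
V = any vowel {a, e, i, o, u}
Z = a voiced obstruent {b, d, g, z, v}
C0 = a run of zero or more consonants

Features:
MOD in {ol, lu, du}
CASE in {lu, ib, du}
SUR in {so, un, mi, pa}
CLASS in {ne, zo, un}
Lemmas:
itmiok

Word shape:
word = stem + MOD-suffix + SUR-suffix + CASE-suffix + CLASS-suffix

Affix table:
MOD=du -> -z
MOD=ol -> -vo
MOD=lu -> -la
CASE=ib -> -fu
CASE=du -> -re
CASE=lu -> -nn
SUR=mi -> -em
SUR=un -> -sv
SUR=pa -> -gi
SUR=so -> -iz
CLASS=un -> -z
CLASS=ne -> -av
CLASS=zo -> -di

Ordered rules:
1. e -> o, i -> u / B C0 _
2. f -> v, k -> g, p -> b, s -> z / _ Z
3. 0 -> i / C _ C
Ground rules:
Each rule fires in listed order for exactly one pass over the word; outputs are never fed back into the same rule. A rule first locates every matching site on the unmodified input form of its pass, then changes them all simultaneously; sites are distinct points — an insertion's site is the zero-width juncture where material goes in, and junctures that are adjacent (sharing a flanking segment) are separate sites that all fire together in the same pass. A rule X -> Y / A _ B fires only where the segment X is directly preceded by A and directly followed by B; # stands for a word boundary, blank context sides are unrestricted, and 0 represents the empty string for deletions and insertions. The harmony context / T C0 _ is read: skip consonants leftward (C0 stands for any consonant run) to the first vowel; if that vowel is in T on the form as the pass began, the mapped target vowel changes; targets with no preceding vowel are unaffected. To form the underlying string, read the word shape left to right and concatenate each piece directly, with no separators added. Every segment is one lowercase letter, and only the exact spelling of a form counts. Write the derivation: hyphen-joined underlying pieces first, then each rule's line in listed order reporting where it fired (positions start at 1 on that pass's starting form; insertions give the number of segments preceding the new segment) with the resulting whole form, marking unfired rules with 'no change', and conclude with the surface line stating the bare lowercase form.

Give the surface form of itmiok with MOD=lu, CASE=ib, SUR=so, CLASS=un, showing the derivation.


underlying: itmiok-la-iz-fu-z
1. e -> o, i -> u / B C0 _: fires at position(s) 9: itmioklauzfuz
2. f -> v, k -> g, p -> b, s -> z / _ Z: no change
3. 0 -> i / C _ C: inserts after position(s) 2, 6, 10: itimiokilauzifuz
surface: itimiokilauzifuz
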